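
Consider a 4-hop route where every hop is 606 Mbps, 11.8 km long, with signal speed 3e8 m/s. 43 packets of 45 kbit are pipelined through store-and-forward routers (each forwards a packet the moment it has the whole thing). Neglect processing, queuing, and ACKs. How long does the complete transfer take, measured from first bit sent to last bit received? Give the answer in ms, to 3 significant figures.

3.57 ms

Per-hop transmission t_tx = L/R = 45000/606000000 = 0.0742574 ms.
Per-hop propagation t_prop = 11800/300000000 = 0.0393333 ms.
Pipeline fill: first packet needs 4·t_tx to clear all hops; remaining 42 packets each add one t_tx.
Total = (4+43-1)·t_tx + 4·t_prop = 46·0.0742574 + 4·0.0393333 = 3.57 ms.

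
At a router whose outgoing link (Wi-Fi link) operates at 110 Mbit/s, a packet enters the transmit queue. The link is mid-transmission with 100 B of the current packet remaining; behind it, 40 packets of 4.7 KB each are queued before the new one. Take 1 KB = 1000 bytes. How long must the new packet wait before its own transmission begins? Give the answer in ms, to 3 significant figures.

Each queued packet: L/R = 37600/110000000 = 0.341818 ms.
40 queued → 13.6727 ms.
Plus remaining 800 bits of current packet: 0.00727273 ms.
Queuing delay = 13.7 ms.

13.7 ms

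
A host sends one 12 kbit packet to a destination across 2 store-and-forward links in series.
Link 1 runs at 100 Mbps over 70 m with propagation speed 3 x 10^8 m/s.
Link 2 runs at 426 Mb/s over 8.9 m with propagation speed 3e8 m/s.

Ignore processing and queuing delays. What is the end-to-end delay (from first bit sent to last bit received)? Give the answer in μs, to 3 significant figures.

148 μs

L = 12000 bits.
Transmission delays (L/R per hop): 120, 28.169 μs; sum = 148.169 μs.
Propagation delays (d/s per hop): 0.233333, 0.0296667 μs; sum = 0.263 μs.
End-to-end = 148 μs.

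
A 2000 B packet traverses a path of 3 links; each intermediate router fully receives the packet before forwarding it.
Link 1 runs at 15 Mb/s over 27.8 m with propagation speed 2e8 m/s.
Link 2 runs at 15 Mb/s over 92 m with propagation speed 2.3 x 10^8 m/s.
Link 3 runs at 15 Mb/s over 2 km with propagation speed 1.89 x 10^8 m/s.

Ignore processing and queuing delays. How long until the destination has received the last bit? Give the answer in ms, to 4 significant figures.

3.211 ms

L = 2000 × 8 = 16000 bits.
Transmission delay per hop = L/R = 16000/15000000 = 1.06667 ms; 3 hops → 3.2 ms.
Propagation delays (d/s per hop): 0.000139, 0.0004, 0.010582 ms; sum = 0.011121 ms.
End-to-end = 3.211 ms.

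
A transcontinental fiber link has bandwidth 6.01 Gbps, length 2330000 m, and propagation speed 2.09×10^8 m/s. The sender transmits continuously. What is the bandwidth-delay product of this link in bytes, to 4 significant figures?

8375000 bytes

Propagation delay = 2330000 / 209000000 = 0.0111483 s.
BDP = R × t_prop = 6010000000 × 0.0111483 = 67001400 bits.
In bytes: 67001400/8 = 8375000 bytes.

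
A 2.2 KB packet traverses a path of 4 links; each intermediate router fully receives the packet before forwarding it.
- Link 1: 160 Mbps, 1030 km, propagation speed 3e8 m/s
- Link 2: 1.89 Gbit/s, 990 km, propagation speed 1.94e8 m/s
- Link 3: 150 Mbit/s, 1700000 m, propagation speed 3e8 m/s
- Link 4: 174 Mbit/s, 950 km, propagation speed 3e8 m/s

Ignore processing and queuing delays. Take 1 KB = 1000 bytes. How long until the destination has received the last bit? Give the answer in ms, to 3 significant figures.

17.7 ms

L = 17600 bits.
Transmission delays (L/R per hop): 0.11, 0.00931217, 0.117333, 0.101149 ms; sum = 0.337795 ms.
Propagation delays (d/s per hop): 3.43333, 5.10309, 5.66667, 3.16667 ms; sum = 17.3698 ms.
End-to-end = 17.7 ms.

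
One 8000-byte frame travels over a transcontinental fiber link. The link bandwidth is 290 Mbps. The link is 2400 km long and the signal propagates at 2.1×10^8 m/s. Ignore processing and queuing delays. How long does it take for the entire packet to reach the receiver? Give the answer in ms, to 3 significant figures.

L = 8000 × 8 = 64000 bits.
Transmission delay = L/R = 64000 / 290000000 = 0.22069 ms.
Propagation delay = d/s = 2400000 m / 210000000 m/s = 11.4286 ms.
Total = 11.6 ms.

11.6 ms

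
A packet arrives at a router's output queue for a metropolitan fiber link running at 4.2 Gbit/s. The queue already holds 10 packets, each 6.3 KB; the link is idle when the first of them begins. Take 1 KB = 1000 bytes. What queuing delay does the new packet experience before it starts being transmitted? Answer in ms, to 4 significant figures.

0.1200 ms

Each queued packet: L/R = 50400/4200000000 = 0.012 ms.
10 queued → 0.12 ms.
Queuing delay = 0.1200 ms.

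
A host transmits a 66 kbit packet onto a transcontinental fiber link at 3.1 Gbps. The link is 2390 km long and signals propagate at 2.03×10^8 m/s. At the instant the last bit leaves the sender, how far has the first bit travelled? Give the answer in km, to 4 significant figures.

t_tx = L/R = 66000/3100000000 = 2.12903e-05 s.
Distance = s × t_tx = 2.03e+08 × 2.12903e-05 = 4.322 km.

4.322 km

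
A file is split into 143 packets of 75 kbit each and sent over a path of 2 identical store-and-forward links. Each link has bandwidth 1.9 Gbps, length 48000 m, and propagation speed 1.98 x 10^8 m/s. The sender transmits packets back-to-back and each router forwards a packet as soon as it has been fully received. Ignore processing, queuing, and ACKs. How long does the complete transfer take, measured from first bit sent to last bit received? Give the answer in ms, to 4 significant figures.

Per-hop transmission t_tx = L/R = 75000/1900000000 = 0.0394737 ms.
Per-hop propagation t_prop = 48000/198000000 = 0.242424 ms.
Pipeline fill: first packet needs 2·t_tx to clear all hops; remaining 142 packets each add one t_tx.
Total = (2+143-1)·t_tx + 2·t_prop = 144·0.0394737 + 2·0.242424 = 6.169 ms.

6.169 ms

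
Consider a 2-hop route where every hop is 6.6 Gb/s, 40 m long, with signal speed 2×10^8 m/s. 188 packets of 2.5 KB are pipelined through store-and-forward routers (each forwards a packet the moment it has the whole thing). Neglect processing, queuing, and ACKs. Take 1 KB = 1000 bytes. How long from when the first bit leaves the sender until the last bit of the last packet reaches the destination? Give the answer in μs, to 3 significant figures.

573 μs

Per-hop transmission t_tx = L/R = 20000/6600000000 = 3.0303 μs.
Per-hop propagation t_prop = 40/200000000 = 0.2 μs.
Pipeline fill: first packet needs 2·t_tx to clear all hops; remaining 187 packets each add one t_tx.
Total = (2+188-1)·t_tx + 2·t_prop = 189·3.0303 + 2·0.2 = 573 μs.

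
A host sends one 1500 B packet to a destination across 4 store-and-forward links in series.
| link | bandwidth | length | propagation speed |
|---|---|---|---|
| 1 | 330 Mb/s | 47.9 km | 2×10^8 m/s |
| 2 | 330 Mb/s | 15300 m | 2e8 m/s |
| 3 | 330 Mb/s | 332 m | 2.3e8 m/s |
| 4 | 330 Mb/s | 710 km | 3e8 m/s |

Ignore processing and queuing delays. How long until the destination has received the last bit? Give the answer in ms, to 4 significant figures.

2.830 ms

L = 1500 × 8 = 12000 bits.
Transmission delay per hop = L/R = 12000/330000000 = 0.0363636 ms; 4 hops → 0.145455 ms.
Propagation delays (d/s per hop): 0.2395, 0.0765, 0.00144348, 2.36667 ms; sum = 2.68411 ms.
End-to-end = 2.830 ms.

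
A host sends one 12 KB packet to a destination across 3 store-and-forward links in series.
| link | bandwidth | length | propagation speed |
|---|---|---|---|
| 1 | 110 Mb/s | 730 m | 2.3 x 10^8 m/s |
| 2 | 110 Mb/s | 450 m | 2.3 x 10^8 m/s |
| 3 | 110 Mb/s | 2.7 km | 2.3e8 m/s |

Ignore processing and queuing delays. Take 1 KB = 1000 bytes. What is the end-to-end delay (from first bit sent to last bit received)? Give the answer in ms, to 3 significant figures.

L = 96000 bits.
Transmission delay per hop = L/R = 96000/110000000 = 0.872727 ms; 3 hops → 2.61818 ms.
Propagation delays (d/s per hop): 0.00317391, 0.00195652, 0.0117391 ms; sum = 0.0168696 ms.
End-to-end = 2.64 ms.

2.64 ms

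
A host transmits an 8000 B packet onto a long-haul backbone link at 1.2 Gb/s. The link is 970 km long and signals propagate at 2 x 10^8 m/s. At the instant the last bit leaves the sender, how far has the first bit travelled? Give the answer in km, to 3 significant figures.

10.7 km

t_tx = L/R = 64000/1200000000 = 5.33333e-05 s.
Distance = s × t_tx = 200000000 × 5.33333e-05 = 10.7 km.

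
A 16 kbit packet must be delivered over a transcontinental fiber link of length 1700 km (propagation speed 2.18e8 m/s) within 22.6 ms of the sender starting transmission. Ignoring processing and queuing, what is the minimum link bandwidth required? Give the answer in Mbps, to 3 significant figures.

Propagation delay = 1700000 / 2.18e+08 = 7.79817 ms.
Transmission budget = 22.6 − 7.79817 = 14.8018 ms.
R ≥ L / t_tx = 16000 bits / 0.0148018 s = 1.08 Mbps.

1.08 Mbps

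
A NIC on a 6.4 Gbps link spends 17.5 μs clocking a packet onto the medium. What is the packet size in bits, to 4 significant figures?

L = R × t_tx = 6400000000 b/s × 1.75e-05 s = 112000 bits.

112000 bits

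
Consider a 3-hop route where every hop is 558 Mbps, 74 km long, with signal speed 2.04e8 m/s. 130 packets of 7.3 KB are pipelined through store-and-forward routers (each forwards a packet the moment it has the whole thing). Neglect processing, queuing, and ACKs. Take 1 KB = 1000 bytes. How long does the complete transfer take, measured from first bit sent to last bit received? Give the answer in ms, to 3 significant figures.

14.9 ms

Per-hop transmission t_tx = L/R = 58400/558000000 = 0.104659 ms.
Per-hop propagation t_prop = 74000/204000000 = 0.362745 ms.
Pipeline fill: first packet needs 3·t_tx to clear all hops; remaining 129 packets each add one t_tx.
Total = (3+130-1)·t_tx + 3·t_prop = 132·0.104659 + 3·0.362745 = 14.9 ms.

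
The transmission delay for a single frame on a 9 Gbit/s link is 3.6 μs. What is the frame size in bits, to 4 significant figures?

L = R × t_tx = 9000000000 b/s × 3.6e-06 s = 32400 bits.

32400 bits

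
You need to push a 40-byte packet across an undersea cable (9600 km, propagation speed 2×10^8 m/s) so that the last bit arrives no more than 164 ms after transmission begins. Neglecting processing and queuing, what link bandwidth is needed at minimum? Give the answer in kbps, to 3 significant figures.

L = 320 bits.
Propagation delay = 9600000 / 200000000 = 48 ms.
Transmission budget = 164 − 48 = 116 ms.
R ≥ L / t_tx = 320 bits / 0.116 s = 2.76 kbps.

2.76 kbps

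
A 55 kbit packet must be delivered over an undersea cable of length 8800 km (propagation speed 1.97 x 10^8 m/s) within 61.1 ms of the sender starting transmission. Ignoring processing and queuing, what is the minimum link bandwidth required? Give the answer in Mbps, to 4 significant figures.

Propagation delay = 8800000 / 197000000 = 44.6701 ms.
Transmission budget = 61.1 − 44.6701 = 16.4299 ms.
R ≥ L / t_tx = 55000 bits / 0.0164299 s = 3.348 Mbps.

3.348 Mbps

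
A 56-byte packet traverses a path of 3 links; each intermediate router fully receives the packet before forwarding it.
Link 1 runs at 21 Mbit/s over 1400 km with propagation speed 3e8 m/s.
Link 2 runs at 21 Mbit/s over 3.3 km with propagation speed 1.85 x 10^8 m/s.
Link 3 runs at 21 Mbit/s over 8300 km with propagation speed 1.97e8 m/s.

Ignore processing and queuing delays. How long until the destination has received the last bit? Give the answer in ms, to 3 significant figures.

L = 56 × 8 = 448 bits.
Transmission delay per hop = L/R = 448/21000000 = 0.0213333 ms; 3 hops → 0.064 ms.
Propagation delays (d/s per hop): 4.66667, 0.0178378, 42.132 ms; sum = 46.8165 ms.
End-to-end = 46.9 ms.

46.9 ms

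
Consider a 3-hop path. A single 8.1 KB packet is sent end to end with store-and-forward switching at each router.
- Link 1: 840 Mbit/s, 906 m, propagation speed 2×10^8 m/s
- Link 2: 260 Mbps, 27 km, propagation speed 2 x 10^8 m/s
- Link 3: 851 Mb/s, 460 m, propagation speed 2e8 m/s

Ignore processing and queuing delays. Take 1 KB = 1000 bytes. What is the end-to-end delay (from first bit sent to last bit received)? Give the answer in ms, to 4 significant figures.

0.5443 ms

L = 64800 bits.
Transmission delays (L/R per hop): 0.0771429, 0.249231, 0.0761457 ms; sum = 0.402519 ms.
Propagation delays (d/s per hop): 0.00453, 0.135, 0.0023 ms; sum = 0.14183 ms.
End-to-end = 0.5443 ms.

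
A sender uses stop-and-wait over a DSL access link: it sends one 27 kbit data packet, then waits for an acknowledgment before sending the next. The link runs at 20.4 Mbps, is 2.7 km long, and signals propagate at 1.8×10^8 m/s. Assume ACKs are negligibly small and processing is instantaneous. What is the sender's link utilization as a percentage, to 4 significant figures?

t_tx = L/R = 27000/20400000 = 0.00132353 s.
t_prop = 2700/180000000 = 1.5e-05 s; RTT = 3e-05 s.
Cycle = t_tx + RTT = 0.00135353 s.
Utilization = t_tx / cycle = 0.00132353/0.00135353 = 97.78 %.

97.78 %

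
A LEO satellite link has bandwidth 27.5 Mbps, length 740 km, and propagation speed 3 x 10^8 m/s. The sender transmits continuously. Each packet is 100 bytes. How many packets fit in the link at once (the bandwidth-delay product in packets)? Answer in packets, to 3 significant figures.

Propagation delay = 740000 / 300000000 = 0.00246667 s.
BDP = R × t_prop = 27500000 × 0.00246667 = 67833.3 bits.
In packets of 800 bits: 84.8 packets.

84.8 packets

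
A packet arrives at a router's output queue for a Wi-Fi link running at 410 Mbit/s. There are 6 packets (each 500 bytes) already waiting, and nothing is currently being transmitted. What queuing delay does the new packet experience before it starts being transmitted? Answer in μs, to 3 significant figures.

58.5 μs

Each queued packet: L/R = 4000/410000000 = 9.7561 μs.
6 queued → 58.5366 μs.
Queuing delay = 58.5 μs.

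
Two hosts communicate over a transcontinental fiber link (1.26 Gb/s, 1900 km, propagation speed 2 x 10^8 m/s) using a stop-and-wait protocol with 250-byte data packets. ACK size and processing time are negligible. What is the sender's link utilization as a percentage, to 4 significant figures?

0.008354 %

t_tx = L/R = 2000/1260000000 = 1.5873e-06 s.
t_prop = 1900000/200000000 = 0.0095 s; RTT = 0.019 s.
Cycle = t_tx + RTT = 0.0190016 s.
Utilization = t_tx / cycle = 1.5873e-06/0.0190016 = 0.008354 %.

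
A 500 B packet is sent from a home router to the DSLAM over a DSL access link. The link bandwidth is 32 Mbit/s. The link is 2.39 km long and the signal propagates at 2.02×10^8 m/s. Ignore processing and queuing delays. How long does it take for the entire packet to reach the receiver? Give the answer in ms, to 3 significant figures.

0.137 ms

L = 500 × 8 = 4000 bits.
Transmission delay = L/R = 4000 / 32000000 = 0.125 ms.
Propagation delay = d/s = 2390 m / 202000000 m/s = 0.0118317 ms.
Total = 0.137 ms.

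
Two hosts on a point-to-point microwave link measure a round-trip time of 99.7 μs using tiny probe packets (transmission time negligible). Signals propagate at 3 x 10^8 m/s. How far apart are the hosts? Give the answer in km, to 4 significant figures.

One-way propagation = RTT/2 = 49.85 μs.
d = s × t = 300000000 × 4.985e-05 = 14.96 km.

14.96 km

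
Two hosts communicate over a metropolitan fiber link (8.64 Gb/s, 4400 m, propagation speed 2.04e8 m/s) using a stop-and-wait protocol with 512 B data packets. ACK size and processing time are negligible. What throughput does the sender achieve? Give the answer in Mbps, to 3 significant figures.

93.9 Mbps

t_tx = L/R = 4096/8640000000 = 4.74074e-07 s.
t_prop = 4400/204000000 = 2.15686e-05 s; RTT = 4.31373e-05 s.
Cycle = t_tx + RTT = 4.36113e-05 s.
Throughput = L / cycle = 4096 / 4.36113e-05 = 93.9 Mbps.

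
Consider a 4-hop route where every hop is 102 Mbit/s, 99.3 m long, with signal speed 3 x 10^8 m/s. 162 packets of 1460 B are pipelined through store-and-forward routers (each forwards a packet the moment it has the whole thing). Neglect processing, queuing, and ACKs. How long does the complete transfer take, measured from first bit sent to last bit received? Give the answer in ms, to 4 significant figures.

18.90 ms

Per-hop transmission t_tx = L/R = 11680/102000000 = 0.11451 ms.
Per-hop propagation t_prop = 99.3/300000000 = 0.000331 ms.
Pipeline fill: first packet needs 4·t_tx to clear all hops; remaining 161 packets each add one t_tx.
Total = (4+162-1)·t_tx + 4·t_prop = 165·0.11451 + 4·0.000331 = 18.90 ms.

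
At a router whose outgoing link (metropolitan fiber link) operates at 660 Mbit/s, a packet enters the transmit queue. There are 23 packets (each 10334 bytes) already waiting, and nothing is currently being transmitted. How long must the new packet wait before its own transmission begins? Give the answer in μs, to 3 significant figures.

2880 μs

Each queued packet: L/R = 82672/660000000 = 125.261 μs.
23 queued → 2880.99 μs.
Queuing delay = 2880 μs.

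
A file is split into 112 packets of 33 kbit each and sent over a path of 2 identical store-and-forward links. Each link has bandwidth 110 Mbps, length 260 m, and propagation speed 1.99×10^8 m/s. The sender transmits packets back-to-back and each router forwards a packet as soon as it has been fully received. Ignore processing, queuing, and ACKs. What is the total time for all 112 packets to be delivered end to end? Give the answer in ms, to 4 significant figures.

Per-hop transmission t_tx = L/R = 33000/110000000 = 0.3 ms.
Per-hop propagation t_prop = 260/199000000 = 0.00130653 ms.
Pipeline fill: first packet needs 2·t_tx to clear all hops; remaining 111 packets each add one t_tx.
Total = (2+112-1)·t_tx + 2·t_prop = 113·0.3 + 2·0.00130653 = 33.90 ms.

33.90 ms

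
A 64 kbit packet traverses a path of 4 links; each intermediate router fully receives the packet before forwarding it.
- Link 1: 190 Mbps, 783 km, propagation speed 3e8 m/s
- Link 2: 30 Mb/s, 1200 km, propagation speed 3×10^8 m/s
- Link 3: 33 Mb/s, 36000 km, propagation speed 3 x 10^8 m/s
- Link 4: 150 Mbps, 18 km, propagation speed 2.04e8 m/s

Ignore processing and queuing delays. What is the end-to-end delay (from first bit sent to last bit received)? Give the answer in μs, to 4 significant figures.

131500 μs

L = 64000 bits.
Transmission delays (L/R per hop): 336.842, 2133.33, 1939.39, 426.667 μs; sum = 4836.24 μs.
Propagation delays (d/s per hop): 2610, 4000, 120000, 88.2353 μs; sum = 126698 μs.
End-to-end = 131500 μs.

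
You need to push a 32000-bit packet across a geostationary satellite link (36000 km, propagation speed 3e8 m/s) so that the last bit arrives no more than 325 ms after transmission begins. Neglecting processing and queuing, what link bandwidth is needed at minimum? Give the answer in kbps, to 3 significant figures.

156 kbps

Propagation delay = 36000000 / 300000000 = 120 ms.
Transmission budget = 325 − 120 = 205 ms.
R ≥ L / t_tx = 32000 bits / 0.205 s = 156 kbps.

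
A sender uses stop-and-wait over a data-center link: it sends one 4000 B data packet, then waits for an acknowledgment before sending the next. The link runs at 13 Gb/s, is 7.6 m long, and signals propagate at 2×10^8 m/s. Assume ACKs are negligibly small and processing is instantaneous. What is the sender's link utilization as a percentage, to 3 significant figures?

t_tx = L/R = 32000/13000000000 = 2.46154e-06 s.
t_prop = 7.6/200000000 = 3.8e-08 s; RTT = 7.6e-08 s.
Cycle = t_tx + RTT = 2.53754e-06 s.
Utilization = t_tx / cycle = 2.46154e-06/2.53754e-06 = 97.0 %.

97.0 %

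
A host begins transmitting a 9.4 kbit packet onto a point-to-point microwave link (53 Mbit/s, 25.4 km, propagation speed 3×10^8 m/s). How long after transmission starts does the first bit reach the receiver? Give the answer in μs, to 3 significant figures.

First bit experiences only propagation delay: d/s = 25400/300000000 = 84.7 μs.

84.7 μs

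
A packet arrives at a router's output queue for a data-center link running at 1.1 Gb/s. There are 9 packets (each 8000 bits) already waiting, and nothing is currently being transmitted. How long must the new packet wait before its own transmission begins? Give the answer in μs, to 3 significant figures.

Each queued packet: L/R = 8000/1100000000 = 7.27273 μs.
9 queued → 65.4545 μs.
Queuing delay = 65.5 μs.

65.5 μs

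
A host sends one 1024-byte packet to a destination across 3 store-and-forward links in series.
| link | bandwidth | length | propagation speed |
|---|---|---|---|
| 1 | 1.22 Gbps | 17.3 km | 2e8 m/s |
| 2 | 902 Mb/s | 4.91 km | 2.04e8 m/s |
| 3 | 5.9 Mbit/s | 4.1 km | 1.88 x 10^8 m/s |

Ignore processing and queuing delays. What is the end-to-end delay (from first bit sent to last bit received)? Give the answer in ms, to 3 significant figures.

1.54 ms

L = 1024 × 8 = 8192 bits.
Transmission delays (L/R per hop): 0.00671475, 0.00908204, 1.38847 ms; sum = 1.40427 ms.
Propagation delays (d/s per hop): 0.0865, 0.0240686, 0.0218085 ms; sum = 0.132377 ms.
End-to-end = 1.54 ms.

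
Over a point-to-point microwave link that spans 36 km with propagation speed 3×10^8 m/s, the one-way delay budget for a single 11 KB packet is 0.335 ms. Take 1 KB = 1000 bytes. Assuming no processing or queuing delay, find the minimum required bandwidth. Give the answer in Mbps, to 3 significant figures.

409 Mbps

L = 88000 bits.
Propagation delay = 36000 / 300000000 = 0.12 ms.
Transmission budget = 0.335 − 0.12 = 0.215 ms.
R ≥ L / t_tx = 88000 bits / 0.000215 s = 409 Mbps.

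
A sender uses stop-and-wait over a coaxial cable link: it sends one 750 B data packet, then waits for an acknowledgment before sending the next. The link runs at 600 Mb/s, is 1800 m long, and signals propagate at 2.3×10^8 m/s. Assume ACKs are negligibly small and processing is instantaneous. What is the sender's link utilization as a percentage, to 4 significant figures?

38.98 %

t_tx = L/R = 6000/600000000 = 1e-05 s.
t_prop = 1800/2.3e+08 = 7.82609e-06 s; RTT = 1.56522e-05 s.
Cycle = t_tx + RTT = 2.56522e-05 s.
Utilization = t_tx / cycle = 1e-05/2.56522e-05 = 38.98 %.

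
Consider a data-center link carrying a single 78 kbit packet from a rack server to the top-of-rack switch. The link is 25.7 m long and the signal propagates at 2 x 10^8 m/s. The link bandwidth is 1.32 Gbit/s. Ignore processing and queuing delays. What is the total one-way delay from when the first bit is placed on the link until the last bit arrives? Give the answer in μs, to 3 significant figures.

59.2 μs

L = 78000 bits.
Transmission delay = L/R = 78000 / 1320000000 = 59.0909 μs.
Propagation delay = d/s = 25.7 m / 200000000 m/s = 0.1285 μs.
Total = 59.2 μs.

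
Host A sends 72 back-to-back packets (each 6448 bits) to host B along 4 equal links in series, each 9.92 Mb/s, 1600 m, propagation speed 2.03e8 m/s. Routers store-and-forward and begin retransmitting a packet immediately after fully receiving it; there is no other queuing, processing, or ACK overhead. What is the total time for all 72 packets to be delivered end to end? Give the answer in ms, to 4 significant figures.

Per-hop transmission t_tx = L/R = 6448/9920000 = 0.65 ms.
Per-hop propagation t_prop = 1600/2.03e+08 = 0.00788177 ms.
Pipeline fill: first packet needs 4·t_tx to clear all hops; remaining 71 packets each add one t_tx.
Total = (4+72-1)·t_tx + 4·t_prop = 75·0.65 + 4·0.00788177 = 48.78 ms.

48.78 ms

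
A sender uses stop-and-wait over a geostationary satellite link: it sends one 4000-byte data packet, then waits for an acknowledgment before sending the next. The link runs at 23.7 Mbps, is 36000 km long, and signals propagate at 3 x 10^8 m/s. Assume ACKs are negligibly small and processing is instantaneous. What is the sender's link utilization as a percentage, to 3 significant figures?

0.559 %

t_tx = L/R = 32000/23700000 = 0.00135021 s.
t_prop = 36000000/300000000 = 0.12 s; RTT = 0.24 s.
Cycle = t_tx + RTT = 0.24135 s.
Utilization = t_tx / cycle = 0.00135021/0.24135 = 0.559 %.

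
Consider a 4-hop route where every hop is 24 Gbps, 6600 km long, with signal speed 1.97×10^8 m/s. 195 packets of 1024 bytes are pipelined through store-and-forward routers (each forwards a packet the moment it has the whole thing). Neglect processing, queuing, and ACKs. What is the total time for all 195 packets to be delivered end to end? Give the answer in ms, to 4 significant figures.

134.1 ms

Per-hop transmission t_tx = L/R = 8192/24000000000 = 0.000341333 ms.
Per-hop propagation t_prop = 6600000/197000000 = 33.5025 ms.
Pipeline fill: first packet needs 4·t_tx to clear all hops; remaining 194 packets each add one t_tx.
Total = (4+195-1)·t_tx + 4·t_prop = 198·0.000341333 + 4·33.5025 = 134.1 ms.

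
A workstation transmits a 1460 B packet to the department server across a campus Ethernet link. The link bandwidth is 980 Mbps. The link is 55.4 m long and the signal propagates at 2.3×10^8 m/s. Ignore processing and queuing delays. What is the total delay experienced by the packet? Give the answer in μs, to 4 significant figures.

L = 1460 × 8 = 11680 bits.
Transmission delay = L/R = 11680 / 980000000 = 11.9184 μs.
Propagation delay = d/s = 55.4 m / 2.3e+08 m/s = 0.24087 μs.
Total = 12.16 μs.

12.16 μs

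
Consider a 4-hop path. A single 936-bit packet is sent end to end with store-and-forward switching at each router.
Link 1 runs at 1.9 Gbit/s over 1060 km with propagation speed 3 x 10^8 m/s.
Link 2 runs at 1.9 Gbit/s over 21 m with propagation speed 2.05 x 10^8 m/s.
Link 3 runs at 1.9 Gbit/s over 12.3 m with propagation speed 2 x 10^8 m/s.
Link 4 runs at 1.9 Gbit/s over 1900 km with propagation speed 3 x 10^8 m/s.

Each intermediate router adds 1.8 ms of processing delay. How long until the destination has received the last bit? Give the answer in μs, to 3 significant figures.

Transmission delay per hop = L/R = 936/1900000000 = 0.492632 μs; 4 hops → 1.97053 μs.
Propagation delays (d/s per hop): 3533.33, 0.102439, 0.0615, 6333.33 μs; sum = 9866.83 μs.
Processing at 3 router(s): 3 × 1.8 ms = 5400 μs.
End-to-end = 15300 μs.

15300 μs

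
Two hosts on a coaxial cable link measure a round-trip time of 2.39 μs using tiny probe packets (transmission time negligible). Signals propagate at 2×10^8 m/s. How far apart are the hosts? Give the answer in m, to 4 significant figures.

One-way propagation = RTT/2 = 1.195 μs.
d = s × t = 200000000 × 1.195e-06 = 239.0 m.

239.0 m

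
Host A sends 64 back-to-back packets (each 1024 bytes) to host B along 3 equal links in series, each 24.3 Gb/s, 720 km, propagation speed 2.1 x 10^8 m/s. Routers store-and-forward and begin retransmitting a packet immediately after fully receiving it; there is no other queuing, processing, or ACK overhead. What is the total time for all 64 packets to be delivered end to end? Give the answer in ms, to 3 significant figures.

Per-hop transmission t_tx = L/R = 8192/24300000000 = 0.000337119 ms.
Per-hop propagation t_prop = 720000/210000000 = 3.42857 ms.
Pipeline fill: first packet needs 3·t_tx to clear all hops; remaining 63 packets each add one t_tx.
Total = (3+64-1)·t_tx + 3·t_prop = 66·0.000337119 + 3·3.42857 = 10.3 ms.

10.3 ms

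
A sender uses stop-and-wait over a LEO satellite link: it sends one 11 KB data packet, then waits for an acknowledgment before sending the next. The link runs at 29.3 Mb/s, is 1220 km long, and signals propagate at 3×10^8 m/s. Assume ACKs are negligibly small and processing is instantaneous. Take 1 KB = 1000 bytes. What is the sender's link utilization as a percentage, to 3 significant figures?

t_tx = L/R = 88000/29300000 = 0.00300341 s.
t_prop = 1220000/300000000 = 0.00406667 s; RTT = 0.00813333 s.
Cycle = t_tx + RTT = 0.0111367 s.
Utilization = t_tx / cycle = 0.00300341/0.0111367 = 27.0 %.

27.0 %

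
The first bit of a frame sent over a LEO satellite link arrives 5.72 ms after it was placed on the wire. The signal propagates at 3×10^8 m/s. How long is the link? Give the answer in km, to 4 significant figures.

d = s × t_prop = 300000000 × 0.00572 = 1716 km.

1716 km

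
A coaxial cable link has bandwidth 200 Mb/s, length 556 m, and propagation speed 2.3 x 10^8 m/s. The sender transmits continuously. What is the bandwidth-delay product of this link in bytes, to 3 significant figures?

Propagation delay = 556 / 2.3e+08 = 2.41739e-06 s.
BDP = R × t_prop = 200000000 × 2.41739e-06 = 483.478 bits.
In bytes: 483.478/8 = 60.4 bytes.

60.4 bytes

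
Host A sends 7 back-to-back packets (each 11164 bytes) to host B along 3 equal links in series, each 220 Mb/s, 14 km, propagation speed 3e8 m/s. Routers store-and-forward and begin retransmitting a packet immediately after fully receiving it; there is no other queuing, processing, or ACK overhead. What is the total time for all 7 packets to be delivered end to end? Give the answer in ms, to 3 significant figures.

3.79 ms

Per-hop transmission t_tx = L/R = 89312/220000000 = 0.405964 ms.
Per-hop propagation t_prop = 14000/300000000 = 0.0466667 ms.
Pipeline fill: first packet needs 3·t_tx to clear all hops; remaining 6 packets each add one t_tx.
Total = (3+7-1)·t_tx + 3·t_prop = 9·0.405964 + 3·0.0466667 = 3.79 ms.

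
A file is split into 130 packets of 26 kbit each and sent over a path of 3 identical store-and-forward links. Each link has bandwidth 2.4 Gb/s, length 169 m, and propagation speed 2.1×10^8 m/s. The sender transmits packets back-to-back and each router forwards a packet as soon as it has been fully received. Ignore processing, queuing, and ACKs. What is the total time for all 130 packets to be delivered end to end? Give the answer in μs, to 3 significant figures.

Per-hop transmission t_tx = L/R = 26000/2400000000 = 10.8333 μs.
Per-hop propagation t_prop = 169/210000000 = 0.804762 μs.
Pipeline fill: first packet needs 3·t_tx to clear all hops; remaining 129 packets each add one t_tx.
Total = (3+130-1)·t_tx + 3·t_prop = 132·10.8333 + 3·0.804762 = 1430 μs.

1430 μs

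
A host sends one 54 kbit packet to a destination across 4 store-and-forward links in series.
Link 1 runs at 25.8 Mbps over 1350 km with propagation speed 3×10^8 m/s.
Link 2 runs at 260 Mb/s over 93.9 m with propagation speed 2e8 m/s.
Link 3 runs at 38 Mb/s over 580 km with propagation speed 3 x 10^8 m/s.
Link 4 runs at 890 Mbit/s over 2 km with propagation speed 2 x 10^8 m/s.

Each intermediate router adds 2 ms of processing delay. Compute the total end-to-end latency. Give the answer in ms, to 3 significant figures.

16.2 ms

L = 54000 bits.
Transmission delays (L/R per hop): 2.09302, 0.207692, 1.42105, 0.0606742 ms; sum = 3.78244 ms.
Propagation delays (d/s per hop): 4.5, 0.0004695, 1.93333, 0.01 ms; sum = 6.4438 ms.
Processing at 3 router(s): 3 × 2 ms = 6 ms.
End-to-end = 16.2 ms.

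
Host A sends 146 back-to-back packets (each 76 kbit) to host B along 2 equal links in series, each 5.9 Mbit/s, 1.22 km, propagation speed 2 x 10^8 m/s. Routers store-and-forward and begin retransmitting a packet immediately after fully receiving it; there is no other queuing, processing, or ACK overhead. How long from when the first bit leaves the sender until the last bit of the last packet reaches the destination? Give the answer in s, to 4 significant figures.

Per-hop transmission t_tx = L/R = 76000/5900000 = 0.0128814 s.
Per-hop propagation t_prop = 1220/200000000 = 6.1e-06 s.
Pipeline fill: first packet needs 2·t_tx to clear all hops; remaining 145 packets each add one t_tx.
Total = (2+146-1)·t_tx + 2·t_prop = 147·0.0128814 + 2·6.1e-06 = 1.894 s.

1.894 s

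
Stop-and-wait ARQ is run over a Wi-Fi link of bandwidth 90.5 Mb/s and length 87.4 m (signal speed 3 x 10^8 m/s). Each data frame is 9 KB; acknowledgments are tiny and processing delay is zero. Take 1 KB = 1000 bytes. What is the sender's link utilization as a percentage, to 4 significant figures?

99.93 %

t_tx = L/R = 72000/90500000 = 0.00079558 s.
t_prop = 87.4/300000000 = 2.91333e-07 s; RTT = 5.82667e-07 s.
Cycle = t_tx + RTT = 0.000796163 s.
Utilization = t_tx / cycle = 0.00079558/0.000796163 = 99.93 %.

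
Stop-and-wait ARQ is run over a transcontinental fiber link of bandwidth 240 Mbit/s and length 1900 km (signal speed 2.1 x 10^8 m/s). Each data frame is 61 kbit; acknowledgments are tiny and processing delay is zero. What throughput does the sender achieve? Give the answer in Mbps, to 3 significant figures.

3.32 Mbps

t_tx = L/R = 61000/240000000 = 0.000254167 s.
t_prop = 1900000/210000000 = 0.00904762 s; RTT = 0.0180952 s.
Cycle = t_tx + RTT = 0.0183494 s.
Throughput = L / cycle = 61000 / 0.0183494 = 3.32 Mbps.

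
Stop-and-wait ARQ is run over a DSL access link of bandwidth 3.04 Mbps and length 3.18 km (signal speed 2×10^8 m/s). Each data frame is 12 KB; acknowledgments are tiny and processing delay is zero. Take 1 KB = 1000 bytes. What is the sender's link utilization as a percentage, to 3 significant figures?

99.9 %

t_tx = L/R = 96000/3040000 = 0.0315789 s.
t_prop = 3180/200000000 = 1.59e-05 s; RTT = 3.18e-05 s.
Cycle = t_tx + RTT = 0.0316107 s.
Utilization = t_tx / cycle = 0.0315789/0.0316107 = 99.9 %.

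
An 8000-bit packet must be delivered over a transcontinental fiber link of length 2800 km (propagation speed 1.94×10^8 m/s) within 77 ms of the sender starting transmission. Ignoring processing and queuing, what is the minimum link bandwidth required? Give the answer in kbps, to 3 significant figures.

128 kbps

Propagation delay = 2800000 / 194000000 = 14.433 ms.
Transmission budget = 77 − 14.433 = 62.567 ms.
R ≥ L / t_tx = 8000 bits / 0.062567 s = 128 kbps.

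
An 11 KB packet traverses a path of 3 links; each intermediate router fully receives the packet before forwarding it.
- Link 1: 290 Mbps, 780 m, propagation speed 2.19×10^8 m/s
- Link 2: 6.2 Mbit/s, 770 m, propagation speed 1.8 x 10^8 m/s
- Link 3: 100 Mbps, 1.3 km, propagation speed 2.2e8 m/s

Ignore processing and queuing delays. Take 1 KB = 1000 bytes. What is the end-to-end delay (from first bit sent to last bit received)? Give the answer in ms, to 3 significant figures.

15.4 ms

L = 88000 bits.
Transmission delays (L/R per hop): 0.303448, 14.1935, 0.88 ms; sum = 15.377 ms.
Propagation delays (d/s per hop): 0.00356164, 0.00427778, 0.00590909 ms; sum = 0.0137485 ms.
End-to-end = 15.4 ms.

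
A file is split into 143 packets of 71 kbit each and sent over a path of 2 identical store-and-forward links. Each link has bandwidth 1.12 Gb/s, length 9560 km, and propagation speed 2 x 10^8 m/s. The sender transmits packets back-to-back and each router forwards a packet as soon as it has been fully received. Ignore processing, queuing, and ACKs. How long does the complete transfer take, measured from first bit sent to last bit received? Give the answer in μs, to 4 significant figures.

Per-hop transmission t_tx = L/R = 71000/1120000000 = 63.3929 μs.
Per-hop propagation t_prop = 9560000/200000000 = 47800 μs.
Pipeline fill: first packet needs 2·t_tx to clear all hops; remaining 142 packets each add one t_tx.
Total = (2+143-1)·t_tx + 2·t_prop = 144·63.3929 + 2·47800 = 104700 μs.

104700 μs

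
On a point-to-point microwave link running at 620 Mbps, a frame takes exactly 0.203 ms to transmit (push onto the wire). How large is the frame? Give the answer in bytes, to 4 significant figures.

15730 bytes

L = R × t_tx = 620000000 b/s × 0.000203 s = 125860 bits.
In bytes: 125860 / 8 = 15730 bytes.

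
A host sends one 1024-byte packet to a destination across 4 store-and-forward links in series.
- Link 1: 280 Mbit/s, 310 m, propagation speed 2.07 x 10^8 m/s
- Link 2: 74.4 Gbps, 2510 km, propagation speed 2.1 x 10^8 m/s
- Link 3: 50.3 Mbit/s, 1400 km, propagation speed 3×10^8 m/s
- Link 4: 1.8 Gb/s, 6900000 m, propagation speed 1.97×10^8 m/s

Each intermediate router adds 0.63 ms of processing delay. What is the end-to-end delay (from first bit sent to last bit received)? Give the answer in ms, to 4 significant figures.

L = 1024 × 8 = 8192 bits.
Transmission delays (L/R per hop): 0.0292571, 0.000110108, 0.162863, 0.00455111 ms; sum = 0.196781 ms.
Propagation delays (d/s per hop): 0.00149758, 11.9524, 4.66667, 35.0254 ms; sum = 51.6459 ms.
Processing at 3 router(s): 3 × 0.63 ms = 1.89 ms.
End-to-end = 53.73 ms.

53.73 ms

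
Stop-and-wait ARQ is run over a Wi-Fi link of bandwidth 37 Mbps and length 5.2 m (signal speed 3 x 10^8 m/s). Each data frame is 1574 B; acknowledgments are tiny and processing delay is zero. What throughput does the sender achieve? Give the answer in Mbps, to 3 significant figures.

t_tx = L/R = 12592/37000000 = 0.000340324 s.
t_prop = 5.2/300000000 = 1.73333e-08 s; RTT = 3.46667e-08 s.
Cycle = t_tx + RTT = 0.000340359 s.
Throughput = L / cycle = 12592 / 0.000340359 = 37.0 Mbps.

37.0 Mbps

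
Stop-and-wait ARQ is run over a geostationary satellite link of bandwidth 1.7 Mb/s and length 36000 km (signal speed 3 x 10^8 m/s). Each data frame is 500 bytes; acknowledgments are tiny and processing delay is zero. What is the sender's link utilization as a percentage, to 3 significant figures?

0.971 %

t_tx = L/R = 4000/1700000 = 0.00235294 s.
t_prop = 36000000/300000000 = 0.12 s; RTT = 0.24 s.
Cycle = t_tx + RTT = 0.242353 s.
Utilization = t_tx / cycle = 0.00235294/0.242353 = 0.971 %.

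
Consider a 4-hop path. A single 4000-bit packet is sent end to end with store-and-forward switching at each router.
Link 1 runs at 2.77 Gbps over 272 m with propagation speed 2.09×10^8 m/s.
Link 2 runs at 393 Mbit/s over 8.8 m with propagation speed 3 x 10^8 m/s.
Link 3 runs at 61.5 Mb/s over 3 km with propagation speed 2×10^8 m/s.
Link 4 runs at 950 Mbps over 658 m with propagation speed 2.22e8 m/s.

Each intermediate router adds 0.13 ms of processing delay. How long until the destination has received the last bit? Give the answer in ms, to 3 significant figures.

Transmission delays (L/R per hop): 0.00144404, 0.0101781, 0.0650407, 0.00421053 ms; sum = 0.0808733 ms.
Propagation delays (d/s per hop): 0.00130144, 2.93333e-05, 0.015, 0.00296396 ms; sum = 0.0192947 ms.
Processing at 3 router(s): 3 × 0.13 ms = 0.39 ms.
End-to-end = 0.490 ms.

0.490 ms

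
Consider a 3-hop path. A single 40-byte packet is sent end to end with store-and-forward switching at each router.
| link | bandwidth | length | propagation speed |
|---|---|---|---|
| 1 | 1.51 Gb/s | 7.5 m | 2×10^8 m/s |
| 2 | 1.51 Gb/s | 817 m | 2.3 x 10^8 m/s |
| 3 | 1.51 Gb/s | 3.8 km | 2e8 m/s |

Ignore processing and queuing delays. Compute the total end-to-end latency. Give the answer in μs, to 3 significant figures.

L = 40 × 8 = 320 bits.
Transmission delay per hop = L/R = 320/1510000000 = 0.211921 μs; 3 hops → 0.635762 μs.
Propagation delays (d/s per hop): 0.0375, 3.55217, 19 μs; sum = 22.5897 μs.
End-to-end = 23.2 μs.

23.2 μs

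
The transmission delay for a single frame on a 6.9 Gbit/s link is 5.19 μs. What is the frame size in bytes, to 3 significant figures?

4480 bytes

L = R × t_tx = 6900000000 b/s × 5.19e-06 s = 35811 bits.
In bytes: 35811 / 8 = 4480 bytes.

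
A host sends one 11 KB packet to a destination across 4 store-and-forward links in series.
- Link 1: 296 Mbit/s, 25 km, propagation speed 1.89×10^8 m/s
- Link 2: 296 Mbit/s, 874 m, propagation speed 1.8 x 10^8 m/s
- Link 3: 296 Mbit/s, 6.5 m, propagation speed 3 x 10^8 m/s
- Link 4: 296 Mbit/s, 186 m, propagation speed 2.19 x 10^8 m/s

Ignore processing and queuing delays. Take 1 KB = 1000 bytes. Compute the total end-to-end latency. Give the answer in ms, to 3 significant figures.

1.33 ms

L = 88000 bits.
Transmission delay per hop = L/R = 88000/296000000 = 0.297297 ms; 4 hops → 1.18919 ms.
Propagation delays (d/s per hop): 0.132275, 0.00485556, 2.16667e-05, 0.000849315 ms; sum = 0.138002 ms.
End-to-end = 1.33 ms.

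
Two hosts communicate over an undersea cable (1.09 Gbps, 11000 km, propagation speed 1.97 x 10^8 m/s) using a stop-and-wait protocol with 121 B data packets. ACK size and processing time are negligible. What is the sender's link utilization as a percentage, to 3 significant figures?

0.000795 %

t_tx = L/R = 968/1090000000 = 8.88073e-07 s.
t_prop = 11000000/197000000 = 0.0558376 s; RTT = 0.111675 s.
Cycle = t_tx + RTT = 0.111676 s.
Utilization = t_tx / cycle = 8.88073e-07/0.111676 = 0.000795 %.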